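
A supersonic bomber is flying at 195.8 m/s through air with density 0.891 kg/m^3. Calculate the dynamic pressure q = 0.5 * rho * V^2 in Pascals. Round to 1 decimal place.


Step 1: V^2 = 195.8^2 = 38337.64
Step 2: q = 0.5 * 0.891 * 38337.64
Step 3: q = 17079.4 Pa

17079.4


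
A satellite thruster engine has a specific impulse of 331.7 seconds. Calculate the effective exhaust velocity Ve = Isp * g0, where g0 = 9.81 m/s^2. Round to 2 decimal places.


Step 1: Ve = Isp * g0 = 331.7 * 9.81
Step 2: Ve = 3253.98 m/s

3253.98


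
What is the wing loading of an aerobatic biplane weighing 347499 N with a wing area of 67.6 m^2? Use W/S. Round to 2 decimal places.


Step 1: Wing loading = W / S = 347499 / 67.6
Step 2: Wing loading = 5140.52 N/m^2

5140.52


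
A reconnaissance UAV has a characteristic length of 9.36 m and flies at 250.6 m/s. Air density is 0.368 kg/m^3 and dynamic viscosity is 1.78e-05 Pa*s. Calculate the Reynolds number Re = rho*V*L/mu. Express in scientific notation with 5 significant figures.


Step 1: Numerator = rho * V * L = 0.368 * 250.6 * 9.36 = 863.186688
Step 2: Re = 863.186688 / 1.78e-05
Step 3: Re = 4.8494e+07

4.8494e+07


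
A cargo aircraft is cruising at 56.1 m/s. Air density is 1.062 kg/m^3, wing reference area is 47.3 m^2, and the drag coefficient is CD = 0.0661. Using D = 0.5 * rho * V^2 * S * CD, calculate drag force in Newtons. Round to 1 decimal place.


Step 1: Dynamic pressure q = 0.5 * 1.062 * 56.1^2 = 1671.1685 Pa
Step 2: Drag D = q * S * CD = 1671.1685 * 47.3 * 0.0661
Step 3: D = 5225.0 N

5225.0


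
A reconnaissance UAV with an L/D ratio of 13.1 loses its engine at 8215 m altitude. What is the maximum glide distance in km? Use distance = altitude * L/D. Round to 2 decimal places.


Step 1: Glide distance = altitude * L/D = 8215 * 13.1 = 107616.5 m
Step 2: Convert to km: 107616.5 / 1000 = 107.62 km

107.62


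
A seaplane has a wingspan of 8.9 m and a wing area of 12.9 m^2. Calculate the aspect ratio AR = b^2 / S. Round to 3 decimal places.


Step 1: b^2 = 8.9^2 = 79.21
Step 2: AR = 79.21 / 12.9 = 6.140

6.140


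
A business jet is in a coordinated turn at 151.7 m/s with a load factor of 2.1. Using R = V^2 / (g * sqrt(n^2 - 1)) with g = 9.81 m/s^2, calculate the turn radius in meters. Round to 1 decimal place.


Step 1: V^2 = 151.7^2 = 23012.89
Step 2: n^2 - 1 = 2.1^2 - 1 = 3.41
Step 3: sqrt(3.41) = 1.846619
Step 4: R = 23012.89 / (9.81 * 1.846619) = 1270.4 m

1270.4


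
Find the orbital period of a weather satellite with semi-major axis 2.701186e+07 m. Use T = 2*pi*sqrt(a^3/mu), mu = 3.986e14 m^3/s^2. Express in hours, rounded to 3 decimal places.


Step 1: a^3 / mu = 1.970895e+22 / 3.986e14 = 4.944543e+07
Step 2: sqrt(4.944543e+07) = 7031.7446 s
Step 3: T = 2*pi * 7031.7446 = 44181.75 s
Step 4: T in hours = 44181.75 / 3600 = 12.273 hours

12.273


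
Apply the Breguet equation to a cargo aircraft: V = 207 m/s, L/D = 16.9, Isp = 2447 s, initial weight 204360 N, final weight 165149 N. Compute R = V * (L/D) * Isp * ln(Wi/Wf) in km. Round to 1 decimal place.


Step 1: Coefficient = V * (L/D) * Isp = 207 * 16.9 * 2447 = 8560340.1 m
Step 2: Wi/Wf = 204360 / 165149 = 1.237428
Step 3: ln(1.237428) = 0.213035
Step 4: R = 8560340.1 * 0.213035 = 1823652.5 m = 1823.7 km

1823.7


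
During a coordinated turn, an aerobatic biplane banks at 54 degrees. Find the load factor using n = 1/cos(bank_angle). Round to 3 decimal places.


Step 1: Convert 54 degrees to radians = 0.942478
Step 2: cos(54 deg) = 0.587785
Step 3: n = 1 / 0.587785 = 1.701

1.701


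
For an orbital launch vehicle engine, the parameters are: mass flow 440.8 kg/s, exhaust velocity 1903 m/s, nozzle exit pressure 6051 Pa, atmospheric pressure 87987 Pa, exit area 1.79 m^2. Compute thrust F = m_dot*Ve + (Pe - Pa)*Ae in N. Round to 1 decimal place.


Step 1: Momentum thrust = m_dot * Ve = 440.8 * 1903 = 838842.4 N
Step 2: Pressure thrust = (Pe - Pa) * Ae = (6051 - 87987) * 1.79 = -146665.44 N
Step 3: Total thrust F = 838842.4 + -146665.44 = 692177.0 N

692177.0


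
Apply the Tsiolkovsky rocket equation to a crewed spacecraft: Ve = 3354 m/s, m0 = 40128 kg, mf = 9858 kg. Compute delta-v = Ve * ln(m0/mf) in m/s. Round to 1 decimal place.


Step 1: Mass ratio m0/mf = 40128 / 9858 = 4.070603
Step 2: ln(4.070603) = 1.403791
Step 3: delta-v = 3354 * 1.403791 = 4708.3 m/s

4708.3


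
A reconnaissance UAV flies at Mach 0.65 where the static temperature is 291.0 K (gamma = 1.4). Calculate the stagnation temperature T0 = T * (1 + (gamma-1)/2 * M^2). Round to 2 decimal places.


Step 1: (gamma-1)/2 = 0.2
Step 2: M^2 = 0.4225
Step 3: 1 + 0.2 * 0.4225 = 1.0845
Step 4: T0 = 291.0 * 1.0845 = 315.59 K

315.59


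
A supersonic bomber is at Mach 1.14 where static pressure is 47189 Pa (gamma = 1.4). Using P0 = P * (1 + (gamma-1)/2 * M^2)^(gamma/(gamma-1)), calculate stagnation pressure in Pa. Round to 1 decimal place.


Step 1: (gamma-1)/2 * M^2 = 0.2 * 1.2996 = 0.25992
Step 2: 1 + 0.25992 = 1.25992
Step 3: Exponent gamma/(gamma-1) = 3.5
Step 4: P0 = 47189 * 1.25992^3.5 = 105935.4 Pa

105935.4


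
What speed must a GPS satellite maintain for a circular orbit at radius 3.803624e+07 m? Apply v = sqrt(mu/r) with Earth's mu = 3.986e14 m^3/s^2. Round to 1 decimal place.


Step 1: mu / r = 3.986e14 / 3.803624e+07 = 10479479.57
Step 2: v = sqrt(10479479.57) = 3237.2 m/s

3237.2


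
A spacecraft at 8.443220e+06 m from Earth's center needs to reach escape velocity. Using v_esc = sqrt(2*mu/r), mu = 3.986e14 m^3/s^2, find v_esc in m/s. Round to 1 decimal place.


Step 1: 2*mu/r = 2 * 3.986e14 / 8.443220e+06 = 94418953.9062
Step 2: v_esc = sqrt(94418953.9062) = 9716.9 m/s

9716.9


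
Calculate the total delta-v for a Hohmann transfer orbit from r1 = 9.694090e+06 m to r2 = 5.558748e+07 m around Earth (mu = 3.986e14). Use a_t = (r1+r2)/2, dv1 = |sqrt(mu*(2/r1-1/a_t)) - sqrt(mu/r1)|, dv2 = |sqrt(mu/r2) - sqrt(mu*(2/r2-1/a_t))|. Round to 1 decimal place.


Step 1: Transfer semi-major axis a_t = (9.694090e+06 + 5.558748e+07) / 2 = 3.264078e+07 m
Step 2: v1 (circular at r1) = sqrt(mu/r1) = 6412.32 m/s
Step 3: v_t1 = sqrt(mu*(2/r1 - 1/a_t)) = 8368.03 m/s
Step 4: dv1 = |8368.03 - 6412.32| = 1955.71 m/s
Step 5: v2 (circular at r2) = 2677.81 m/s, v_t2 = 1459.33 m/s
Step 6: dv2 = |2677.81 - 1459.33| = 1218.48 m/s
Step 7: Total delta-v = 1955.71 + 1218.48 = 3174.2 m/s

3174.2


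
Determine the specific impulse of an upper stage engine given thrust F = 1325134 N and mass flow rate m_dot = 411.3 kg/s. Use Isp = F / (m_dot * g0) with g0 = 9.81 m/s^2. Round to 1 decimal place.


Step 1: m_dot * g0 = 411.3 * 9.81 = 4034.85
Step 2: Isp = 1325134 / 4034.85 = 328.4 s

328.4


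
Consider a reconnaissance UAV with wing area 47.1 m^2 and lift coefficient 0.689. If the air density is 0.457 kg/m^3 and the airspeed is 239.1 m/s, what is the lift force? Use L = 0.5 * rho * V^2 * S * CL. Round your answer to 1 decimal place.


Step 1: Calculate dynamic pressure q = 0.5 * 0.457 * 239.1^2 = 0.5 * 0.457 * 57168.81 = 13063.0731 Pa
Step 2: Multiply by wing area and lift coefficient: L = 13063.0731 * 47.1 * 0.689
Step 3: L = 615270.7423 * 0.689 = 423921.5 N

423921.5


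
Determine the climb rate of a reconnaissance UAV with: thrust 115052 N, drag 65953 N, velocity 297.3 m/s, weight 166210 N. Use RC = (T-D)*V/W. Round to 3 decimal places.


Step 1: Excess thrust = T - D = 115052 - 65953 = 49099 N
Step 2: Excess power = 49099 * 297.3 = 14597132.7 W
Step 3: RC = 14597132.7 / 166210 = 87.823 m/s

87.823


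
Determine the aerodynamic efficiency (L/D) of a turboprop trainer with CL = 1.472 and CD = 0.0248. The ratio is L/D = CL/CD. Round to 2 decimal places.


Step 1: L/D = CL / CD = 1.472 / 0.0248
Step 2: L/D = 59.35

59.35


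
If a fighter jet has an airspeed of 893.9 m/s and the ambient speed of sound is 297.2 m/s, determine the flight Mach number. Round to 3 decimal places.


Step 1: M = V / a = 893.9 / 297.2
Step 2: M = 3.008

3.008


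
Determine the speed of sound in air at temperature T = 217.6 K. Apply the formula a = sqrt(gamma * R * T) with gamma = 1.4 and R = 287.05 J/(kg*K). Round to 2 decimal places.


Step 1: gamma * R * T = 1.4 * 287.05 * 217.6 = 87446.912
Step 2: a = sqrt(87446.912) = 295.71 m/s

295.71


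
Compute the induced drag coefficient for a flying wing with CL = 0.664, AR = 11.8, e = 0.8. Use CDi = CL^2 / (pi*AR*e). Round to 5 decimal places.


Step 1: CL^2 = 0.664^2 = 0.440896
Step 2: pi * AR * e = 3.14159 * 11.8 * 0.8 = 29.656635
Step 3: CDi = 0.440896 / 29.656635 = 0.01487

0.01487


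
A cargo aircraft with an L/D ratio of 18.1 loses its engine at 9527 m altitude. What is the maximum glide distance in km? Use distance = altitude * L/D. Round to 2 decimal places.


Step 1: Glide distance = altitude * L/D = 9527 * 18.1 = 172438.7 m
Step 2: Convert to km: 172438.7 / 1000 = 172.44 km

172.44


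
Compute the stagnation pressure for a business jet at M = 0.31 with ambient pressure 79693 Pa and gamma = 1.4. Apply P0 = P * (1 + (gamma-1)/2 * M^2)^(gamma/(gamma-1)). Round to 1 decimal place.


Step 1: (gamma-1)/2 * M^2 = 0.2 * 0.0961 = 0.01922
Step 2: 1 + 0.01922 = 1.01922
Step 3: Exponent gamma/(gamma-1) = 3.5
Step 4: P0 = 79693 * 1.01922^3.5 = 85184.0 Pa

85184.0


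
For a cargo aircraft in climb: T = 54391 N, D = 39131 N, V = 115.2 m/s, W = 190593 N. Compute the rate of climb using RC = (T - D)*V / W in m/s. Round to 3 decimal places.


Step 1: Excess thrust = T - D = 54391 - 39131 = 15260 N
Step 2: Excess power = 15260 * 115.2 = 1757952.0 W
Step 3: RC = 1757952.0 / 190593 = 9.224 m/s

9.224


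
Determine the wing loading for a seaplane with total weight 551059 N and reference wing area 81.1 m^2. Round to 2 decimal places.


Step 1: Wing loading = W / S = 551059 / 81.1
Step 2: Wing loading = 6794.81 N/m^2

6794.81


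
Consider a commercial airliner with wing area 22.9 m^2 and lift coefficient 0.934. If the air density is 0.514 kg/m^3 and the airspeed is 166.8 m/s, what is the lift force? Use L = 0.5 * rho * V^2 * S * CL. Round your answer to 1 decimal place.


Step 1: Calculate dynamic pressure q = 0.5 * 0.514 * 166.8^2 = 0.5 * 0.514 * 27822.24 = 7150.3157 Pa
Step 2: Multiply by wing area and lift coefficient: L = 7150.3157 * 22.9 * 0.934
Step 3: L = 163742.2291 * 0.934 = 152935.2 N

152935.2


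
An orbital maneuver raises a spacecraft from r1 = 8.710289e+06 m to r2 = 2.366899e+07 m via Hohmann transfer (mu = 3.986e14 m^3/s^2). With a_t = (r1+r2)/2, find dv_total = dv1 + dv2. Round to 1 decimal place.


Step 1: Transfer semi-major axis a_t = (8.710289e+06 + 2.366899e+07) / 2 = 1.618964e+07 m
Step 2: v1 (circular at r1) = sqrt(mu/r1) = 6764.76 m/s
Step 3: v_t1 = sqrt(mu*(2/r1 - 1/a_t)) = 8179.44 m/s
Step 4: dv1 = |8179.44 - 6764.76| = 1414.68 m/s
Step 5: v2 (circular at r2) = 4103.73 m/s, v_t2 = 3010.07 m/s
Step 6: dv2 = |4103.73 - 3010.07| = 1093.66 m/s
Step 7: Total delta-v = 1414.68 + 1093.66 = 2508.3 m/s

2508.3


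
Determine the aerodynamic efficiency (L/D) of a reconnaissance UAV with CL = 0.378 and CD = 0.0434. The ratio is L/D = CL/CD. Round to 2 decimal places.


Step 1: L/D = CL / CD = 0.378 / 0.0434
Step 2: L/D = 8.71

8.71


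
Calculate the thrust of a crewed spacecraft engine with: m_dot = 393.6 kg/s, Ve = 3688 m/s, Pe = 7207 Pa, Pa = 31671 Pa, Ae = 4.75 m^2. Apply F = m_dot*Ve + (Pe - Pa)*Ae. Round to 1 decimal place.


Step 1: Momentum thrust = m_dot * Ve = 393.6 * 3688 = 1451596.8 N
Step 2: Pressure thrust = (Pe - Pa) * Ae = (7207 - 31671) * 4.75 = -116204.00 N
Step 3: Total thrust F = 1451596.8 + -116204.00 = 1335392.8 N

1335392.8


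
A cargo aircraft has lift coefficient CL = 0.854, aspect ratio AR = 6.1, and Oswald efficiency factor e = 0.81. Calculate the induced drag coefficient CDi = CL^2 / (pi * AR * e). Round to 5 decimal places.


Step 1: CL^2 = 0.854^2 = 0.729316
Step 2: pi * AR * e = 3.14159 * 6.1 * 0.81 = 15.522609
Step 3: CDi = 0.729316 / 15.522609 = 0.04698

0.04698


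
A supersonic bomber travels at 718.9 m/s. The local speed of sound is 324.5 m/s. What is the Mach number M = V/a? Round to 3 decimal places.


Step 1: M = V / a = 718.9 / 324.5
Step 2: M = 2.215

2.215


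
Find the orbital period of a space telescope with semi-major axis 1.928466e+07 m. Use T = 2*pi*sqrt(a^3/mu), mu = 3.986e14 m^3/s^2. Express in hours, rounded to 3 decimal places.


Step 1: a^3 / mu = 7.171929e+21 / 3.986e14 = 1.799280e+07
Step 2: sqrt(1.799280e+07) = 4241.7916 s
Step 3: T = 2*pi * 4241.7916 = 26651.96 s
Step 4: T in hours = 26651.96 / 3600 = 7.403 hours

7.403


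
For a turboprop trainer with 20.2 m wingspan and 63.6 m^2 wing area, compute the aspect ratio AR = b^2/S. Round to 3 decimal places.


Step 1: b^2 = 20.2^2 = 408.04
Step 2: AR = 408.04 / 63.6 = 6.416

6.416


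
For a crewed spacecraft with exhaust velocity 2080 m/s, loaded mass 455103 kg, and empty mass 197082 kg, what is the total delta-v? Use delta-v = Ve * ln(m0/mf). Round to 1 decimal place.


Step 1: Mass ratio m0/mf = 455103 / 197082 = 2.309206
Step 2: ln(2.309206) = 0.836904
Step 3: delta-v = 2080 * 0.836904 = 1740.8 m/s

1740.8


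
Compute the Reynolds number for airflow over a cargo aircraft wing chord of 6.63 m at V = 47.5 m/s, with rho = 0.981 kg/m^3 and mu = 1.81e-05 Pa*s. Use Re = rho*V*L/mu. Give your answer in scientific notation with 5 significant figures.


Step 1: Numerator = rho * V * L = 0.981 * 47.5 * 6.63 = 308.941425
Step 2: Re = 308.941425 / 1.81e-05
Step 3: Re = 1.7069e+07

1.7069e+07


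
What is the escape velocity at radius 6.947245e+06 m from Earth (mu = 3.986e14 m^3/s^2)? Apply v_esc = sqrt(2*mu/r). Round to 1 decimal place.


Step 1: 2*mu/r = 2 * 3.986e14 / 6.947245e+06 = 114750523.4089
Step 2: v_esc = sqrt(114750523.4089) = 10712.2 m/s

10712.2


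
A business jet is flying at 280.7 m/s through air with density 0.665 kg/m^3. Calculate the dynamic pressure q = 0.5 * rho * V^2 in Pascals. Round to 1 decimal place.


Step 1: V^2 = 280.7^2 = 78792.49
Step 2: q = 0.5 * 0.665 * 78792.49
Step 3: q = 26198.5 Pa

26198.5


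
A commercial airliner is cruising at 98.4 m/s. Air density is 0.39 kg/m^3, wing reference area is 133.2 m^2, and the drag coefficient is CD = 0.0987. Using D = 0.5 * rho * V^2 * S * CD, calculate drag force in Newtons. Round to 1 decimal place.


Step 1: Dynamic pressure q = 0.5 * 0.39 * 98.4^2 = 1888.0992 Pa
Step 2: Drag D = q * S * CD = 1888.0992 * 133.2 * 0.0987
Step 3: D = 24822.5 N

24822.5


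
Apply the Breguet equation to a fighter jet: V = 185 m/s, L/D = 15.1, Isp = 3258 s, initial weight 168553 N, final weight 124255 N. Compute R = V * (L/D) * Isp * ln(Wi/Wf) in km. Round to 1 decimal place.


Step 1: Coefficient = V * (L/D) * Isp = 185 * 15.1 * 3258 = 9101223.0 m
Step 2: Wi/Wf = 168553 / 124255 = 1.356509
Step 3: ln(1.356509) = 0.304914
Step 4: R = 9101223.0 * 0.304914 = 2775093.4 m = 2775.1 km

2775.1


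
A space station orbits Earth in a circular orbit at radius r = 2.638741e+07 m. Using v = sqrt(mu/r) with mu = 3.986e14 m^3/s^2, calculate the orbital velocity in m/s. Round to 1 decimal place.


Step 1: mu / r = 3.986e14 / 2.638741e+07 = 15105688.6599
Step 2: v = sqrt(15105688.6599) = 3886.6 m/s

3886.6


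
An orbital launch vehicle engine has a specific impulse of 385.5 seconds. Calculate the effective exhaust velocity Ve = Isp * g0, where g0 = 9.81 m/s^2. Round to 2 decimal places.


Step 1: Ve = Isp * g0 = 385.5 * 9.81
Step 2: Ve = 3781.76 m/s

3781.76


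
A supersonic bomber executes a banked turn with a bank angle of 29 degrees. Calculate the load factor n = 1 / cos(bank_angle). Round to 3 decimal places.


Step 1: Convert 29 degrees to radians = 0.506145
Step 2: cos(29 deg) = 0.87462
Step 3: n = 1 / 0.87462 = 1.143

1.143


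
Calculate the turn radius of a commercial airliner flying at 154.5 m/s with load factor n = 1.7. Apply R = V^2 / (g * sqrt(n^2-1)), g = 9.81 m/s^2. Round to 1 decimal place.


Step 1: V^2 = 154.5^2 = 23870.25
Step 2: n^2 - 1 = 1.7^2 - 1 = 1.89
Step 3: sqrt(1.89) = 1.374773
Step 4: R = 23870.25 / (9.81 * 1.374773) = 1769.9 m

1769.9


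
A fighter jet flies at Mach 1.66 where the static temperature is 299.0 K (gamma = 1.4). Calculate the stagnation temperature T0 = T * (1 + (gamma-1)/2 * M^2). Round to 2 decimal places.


Step 1: (gamma-1)/2 = 0.2
Step 2: M^2 = 2.7556
Step 3: 1 + 0.2 * 2.7556 = 1.55112
Step 4: T0 = 299.0 * 1.55112 = 463.78 K

463.78


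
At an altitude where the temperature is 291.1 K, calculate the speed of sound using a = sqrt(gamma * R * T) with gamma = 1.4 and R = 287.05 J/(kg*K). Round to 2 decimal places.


Step 1: gamma * R * T = 1.4 * 287.05 * 291.1 = 116984.357
Step 2: a = sqrt(116984.357) = 342.03 m/s

342.03


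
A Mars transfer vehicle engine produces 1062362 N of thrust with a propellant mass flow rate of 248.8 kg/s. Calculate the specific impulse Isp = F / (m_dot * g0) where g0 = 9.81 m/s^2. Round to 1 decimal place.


Step 1: m_dot * g0 = 248.8 * 9.81 = 2440.73
Step 2: Isp = 1062362 / 2440.73 = 435.3 s

435.3


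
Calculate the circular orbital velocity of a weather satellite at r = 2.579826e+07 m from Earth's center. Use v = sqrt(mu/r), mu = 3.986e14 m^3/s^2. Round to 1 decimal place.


Step 1: mu / r = 3.986e14 / 2.579826e+07 = 15450654.424
Step 2: v = sqrt(15450654.424) = 3930.7 m/s

3930.7


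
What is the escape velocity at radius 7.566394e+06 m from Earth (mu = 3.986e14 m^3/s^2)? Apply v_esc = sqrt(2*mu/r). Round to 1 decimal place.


Step 1: 2*mu/r = 2 * 3.986e14 / 7.566394e+06 = 105360624.8895
Step 2: v_esc = sqrt(105360624.8895) = 10264.5 m/s

10264.5


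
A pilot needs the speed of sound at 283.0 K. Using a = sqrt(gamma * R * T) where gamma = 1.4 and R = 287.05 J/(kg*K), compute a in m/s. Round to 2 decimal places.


Step 1: gamma * R * T = 1.4 * 287.05 * 283.0 = 113729.21
Step 2: a = sqrt(113729.21) = 337.24 m/s

337.24


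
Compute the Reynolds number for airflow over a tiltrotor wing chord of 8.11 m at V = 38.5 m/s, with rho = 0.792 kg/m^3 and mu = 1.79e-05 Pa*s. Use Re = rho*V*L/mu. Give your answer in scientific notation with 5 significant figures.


Step 1: Numerator = rho * V * L = 0.792 * 38.5 * 8.11 = 247.29012
Step 2: Re = 247.29012 / 1.79e-05
Step 3: Re = 1.3815e+07

1.3815e+07


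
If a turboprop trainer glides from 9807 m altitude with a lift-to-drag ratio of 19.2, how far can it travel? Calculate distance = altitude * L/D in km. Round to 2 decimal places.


Step 1: Glide distance = altitude * L/D = 9807 * 19.2 = 188294.4 m
Step 2: Convert to km: 188294.4 / 1000 = 188.29 km

188.29


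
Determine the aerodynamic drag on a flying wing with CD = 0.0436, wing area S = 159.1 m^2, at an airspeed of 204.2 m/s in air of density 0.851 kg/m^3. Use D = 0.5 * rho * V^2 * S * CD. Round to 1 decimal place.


Step 1: Dynamic pressure q = 0.5 * 0.851 * 204.2^2 = 17742.3458 Pa
Step 2: Drag D = q * S * CD = 17742.3458 * 159.1 * 0.0436
Step 3: D = 123074.4 N

123074.4


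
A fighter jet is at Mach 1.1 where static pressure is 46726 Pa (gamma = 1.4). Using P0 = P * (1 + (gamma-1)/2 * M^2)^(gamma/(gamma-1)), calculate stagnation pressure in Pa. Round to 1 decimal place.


Step 1: (gamma-1)/2 * M^2 = 0.2 * 1.21 = 0.242
Step 2: 1 + 0.242 = 1.242
Step 3: Exponent gamma/(gamma-1) = 3.5
Step 4: P0 = 46726 * 1.242^3.5 = 99766.4 Pa

99766.4


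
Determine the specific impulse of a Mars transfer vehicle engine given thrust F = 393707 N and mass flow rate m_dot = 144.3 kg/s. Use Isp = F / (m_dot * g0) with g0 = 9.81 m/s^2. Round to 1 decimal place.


Step 1: m_dot * g0 = 144.3 * 9.81 = 1415.58
Step 2: Isp = 393707 / 1415.58 = 278.1 s

278.1


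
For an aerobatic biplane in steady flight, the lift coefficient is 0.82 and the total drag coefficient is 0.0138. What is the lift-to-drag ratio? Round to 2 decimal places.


Step 1: L/D = CL / CD = 0.82 / 0.0138
Step 2: L/D = 59.42

59.42


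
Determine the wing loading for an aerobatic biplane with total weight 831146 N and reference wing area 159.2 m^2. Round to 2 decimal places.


Step 1: Wing loading = W / S = 831146 / 159.2
Step 2: Wing loading = 5220.77 N/m^2

5220.77


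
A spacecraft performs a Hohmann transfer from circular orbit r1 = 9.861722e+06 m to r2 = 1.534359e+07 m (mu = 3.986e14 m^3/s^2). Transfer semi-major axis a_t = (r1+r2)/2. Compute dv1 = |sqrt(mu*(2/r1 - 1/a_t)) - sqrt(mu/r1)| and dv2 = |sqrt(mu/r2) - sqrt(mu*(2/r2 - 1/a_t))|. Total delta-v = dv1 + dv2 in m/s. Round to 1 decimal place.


Step 1: Transfer semi-major axis a_t = (9.861722e+06 + 1.534359e+07) / 2 = 1.260266e+07 m
Step 2: v1 (circular at r1) = sqrt(mu/r1) = 6357.59 m/s
Step 3: v_t1 = sqrt(mu*(2/r1 - 1/a_t)) = 7014.95 m/s
Step 4: dv1 = |7014.95 - 6357.59| = 657.37 m/s
Step 5: v2 (circular at r2) = 5096.89 m/s, v_t2 = 4508.69 m/s
Step 6: dv2 = |5096.89 - 4508.69| = 588.2 m/s
Step 7: Total delta-v = 657.37 + 588.2 = 1245.6 m/s

1245.6


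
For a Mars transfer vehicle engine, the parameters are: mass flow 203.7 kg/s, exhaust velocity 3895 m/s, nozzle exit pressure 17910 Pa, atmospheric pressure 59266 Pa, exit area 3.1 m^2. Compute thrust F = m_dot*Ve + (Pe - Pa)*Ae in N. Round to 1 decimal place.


Step 1: Momentum thrust = m_dot * Ve = 203.7 * 3895 = 793411.5 N
Step 2: Pressure thrust = (Pe - Pa) * Ae = (17910 - 59266) * 3.1 = -128203.6 N
Step 3: Total thrust F = 793411.5 + -128203.6 = 665207.9 N

665207.9


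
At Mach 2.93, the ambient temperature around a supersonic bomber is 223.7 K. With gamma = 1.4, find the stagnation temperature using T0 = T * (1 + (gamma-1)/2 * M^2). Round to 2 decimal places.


Step 1: (gamma-1)/2 = 0.2
Step 2: M^2 = 8.5849
Step 3: 1 + 0.2 * 8.5849 = 2.71698
Step 4: T0 = 223.7 * 2.71698 = 607.79 K

607.79


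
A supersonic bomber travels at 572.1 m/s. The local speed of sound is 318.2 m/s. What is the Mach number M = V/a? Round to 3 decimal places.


Step 1: M = V / a = 572.1 / 318.2
Step 2: M = 1.798

1.798


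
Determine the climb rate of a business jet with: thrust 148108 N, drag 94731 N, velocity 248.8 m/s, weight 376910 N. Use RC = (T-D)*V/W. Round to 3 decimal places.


Step 1: Excess thrust = T - D = 148108 - 94731 = 53377 N
Step 2: Excess power = 53377 * 248.8 = 13280197.6 W
Step 3: RC = 13280197.6 / 376910 = 35.234 m/s

35.234


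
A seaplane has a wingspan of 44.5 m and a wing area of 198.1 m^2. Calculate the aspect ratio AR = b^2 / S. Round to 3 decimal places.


Step 1: b^2 = 44.5^2 = 1980.25
Step 2: AR = 1980.25 / 198.1 = 9.996

9.996


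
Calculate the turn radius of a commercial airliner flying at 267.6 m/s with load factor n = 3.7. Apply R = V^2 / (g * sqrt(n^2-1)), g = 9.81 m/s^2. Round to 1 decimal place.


Step 1: V^2 = 267.6^2 = 71609.76
Step 2: n^2 - 1 = 3.7^2 - 1 = 12.69
Step 3: sqrt(12.69) = 3.562303
Step 4: R = 71609.76 / (9.81 * 3.562303) = 2049.1 m

2049.1


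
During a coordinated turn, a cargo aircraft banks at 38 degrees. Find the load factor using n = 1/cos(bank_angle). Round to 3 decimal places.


Step 1: Convert 38 degrees to radians = 0.663225
Step 2: cos(38 deg) = 0.788011
Step 3: n = 1 / 0.788011 = 1.269

1.269


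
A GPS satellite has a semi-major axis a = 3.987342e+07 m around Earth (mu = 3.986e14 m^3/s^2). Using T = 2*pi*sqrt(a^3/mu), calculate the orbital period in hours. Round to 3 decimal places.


Step 1: a^3 / mu = 6.339434e+22 / 3.986e14 = 1.590425e+08
Step 2: sqrt(1.590425e+08) = 12611.205 s
Step 3: T = 2*pi * 12611.205 = 79238.54 s
Step 4: T in hours = 79238.54 / 3600 = 22.011 hours

22.011


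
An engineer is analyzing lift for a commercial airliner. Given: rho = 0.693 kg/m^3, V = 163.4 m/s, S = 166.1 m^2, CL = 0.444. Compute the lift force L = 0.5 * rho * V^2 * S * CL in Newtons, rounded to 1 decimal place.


Step 1: Calculate dynamic pressure q = 0.5 * 0.693 * 163.4^2 = 0.5 * 0.693 * 26699.56 = 9251.3975 Pa
Step 2: Multiply by wing area and lift coefficient: L = 9251.3975 * 166.1 * 0.444
Step 3: L = 1536657.1314 * 0.444 = 682275.8 N

682275.8


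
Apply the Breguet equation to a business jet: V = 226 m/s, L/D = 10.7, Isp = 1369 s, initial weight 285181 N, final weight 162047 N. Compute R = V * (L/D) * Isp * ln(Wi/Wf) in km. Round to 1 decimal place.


Step 1: Coefficient = V * (L/D) * Isp = 226 * 10.7 * 1369 = 3310515.8 m
Step 2: Wi/Wf = 285181 / 162047 = 1.759866
Step 3: ln(1.759866) = 0.565238
Step 4: R = 3310515.8 * 0.565238 = 1871228.2 m = 1871.2 km

1871.2


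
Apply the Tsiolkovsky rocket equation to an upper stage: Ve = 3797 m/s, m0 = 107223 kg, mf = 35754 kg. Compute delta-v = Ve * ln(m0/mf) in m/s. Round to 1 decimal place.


Step 1: Mass ratio m0/mf = 107223 / 35754 = 2.998909
Step 2: ln(2.998909) = 1.098249
Step 3: delta-v = 3797 * 1.098249 = 4170.1 m/s

4170.1


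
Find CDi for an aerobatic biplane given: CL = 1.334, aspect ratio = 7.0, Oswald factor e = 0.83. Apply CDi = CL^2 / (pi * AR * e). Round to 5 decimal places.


Step 1: CL^2 = 1.334^2 = 1.779556
Step 2: pi * AR * e = 3.14159 * 7.0 * 0.83 = 18.252653
Step 3: CDi = 1.779556 / 18.252653 = 0.09750

0.09750


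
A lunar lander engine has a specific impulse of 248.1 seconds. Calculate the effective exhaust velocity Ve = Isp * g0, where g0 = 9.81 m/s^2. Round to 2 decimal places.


Step 1: Ve = Isp * g0 = 248.1 * 9.81
Step 2: Ve = 2433.86 m/s

2433.86


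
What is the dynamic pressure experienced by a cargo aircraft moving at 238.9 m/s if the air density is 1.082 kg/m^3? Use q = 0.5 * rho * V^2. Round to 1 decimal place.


Step 1: V^2 = 238.9^2 = 57073.21
Step 2: q = 0.5 * 1.082 * 57073.21
Step 3: q = 30876.6 Pa

30876.6


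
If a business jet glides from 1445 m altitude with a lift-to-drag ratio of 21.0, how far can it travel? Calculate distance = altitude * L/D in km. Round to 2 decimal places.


Step 1: Glide distance = altitude * L/D = 1445 * 21.0 = 30345.0 m
Step 2: Convert to km: 30345.0 / 1000 = 30.35 km

30.35


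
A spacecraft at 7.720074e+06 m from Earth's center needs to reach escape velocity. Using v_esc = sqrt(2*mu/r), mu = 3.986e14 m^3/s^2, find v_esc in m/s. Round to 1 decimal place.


Step 1: 2*mu/r = 2 * 3.986e14 / 7.720074e+06 = 103263258.8755
Step 2: v_esc = sqrt(103263258.8755) = 10161.9 m/s

10161.9


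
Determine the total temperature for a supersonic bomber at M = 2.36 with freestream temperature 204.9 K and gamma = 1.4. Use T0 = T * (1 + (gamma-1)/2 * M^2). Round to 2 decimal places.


Step 1: (gamma-1)/2 = 0.2
Step 2: M^2 = 5.5696
Step 3: 1 + 0.2 * 5.5696 = 2.11392
Step 4: T0 = 204.9 * 2.11392 = 433.14 K

433.14


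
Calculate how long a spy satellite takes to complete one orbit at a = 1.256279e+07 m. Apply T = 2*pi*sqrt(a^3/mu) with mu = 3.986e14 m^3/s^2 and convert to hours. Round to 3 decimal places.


Step 1: a^3 / mu = 1.982706e+21 / 3.986e14 = 4.974174e+06
Step 2: sqrt(4.974174e+06) = 2230.2857 s
Step 3: T = 2*pi * 2230.2857 = 14013.3 s
Step 4: T in hours = 14013.3 / 3600 = 3.893 hours

3.893


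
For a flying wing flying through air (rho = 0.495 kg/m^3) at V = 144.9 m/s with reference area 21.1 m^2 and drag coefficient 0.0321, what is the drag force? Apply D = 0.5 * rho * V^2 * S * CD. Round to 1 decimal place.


Step 1: Dynamic pressure q = 0.5 * 0.495 * 144.9^2 = 5196.5125 Pa
Step 2: Drag D = q * S * CD = 5196.5125 * 21.1 * 0.0321
Step 3: D = 3519.6 N

3519.6


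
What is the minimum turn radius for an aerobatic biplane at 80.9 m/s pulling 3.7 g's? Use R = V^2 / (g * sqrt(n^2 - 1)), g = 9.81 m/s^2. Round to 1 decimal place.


Step 1: V^2 = 80.9^2 = 6544.81
Step 2: n^2 - 1 = 3.7^2 - 1 = 12.69
Step 3: sqrt(12.69) = 3.562303
Step 4: R = 6544.81 / (9.81 * 3.562303) = 187.3 m

187.3


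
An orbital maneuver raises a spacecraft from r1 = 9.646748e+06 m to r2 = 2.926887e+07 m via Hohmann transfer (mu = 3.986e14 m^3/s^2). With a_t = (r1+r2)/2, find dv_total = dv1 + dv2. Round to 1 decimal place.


Step 1: Transfer semi-major axis a_t = (9.646748e+06 + 2.926887e+07) / 2 = 1.945781e+07 m
Step 2: v1 (circular at r1) = sqrt(mu/r1) = 6428.03 m/s
Step 3: v_t1 = sqrt(mu*(2/r1 - 1/a_t)) = 7883.77 m/s
Step 4: dv1 = |7883.77 - 6428.03| = 1455.74 m/s
Step 5: v2 (circular at r2) = 3690.33 m/s, v_t2 = 2598.42 m/s
Step 6: dv2 = |3690.33 - 2598.42| = 1091.92 m/s
Step 7: Total delta-v = 1455.74 + 1091.92 = 2547.7 m/s

2547.7


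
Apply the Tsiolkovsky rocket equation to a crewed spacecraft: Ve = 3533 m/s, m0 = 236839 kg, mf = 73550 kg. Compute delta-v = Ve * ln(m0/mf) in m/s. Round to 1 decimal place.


Step 1: Mass ratio m0/mf = 236839 / 73550 = 3.220109
Step 2: ln(3.220109) = 1.169415
Step 3: delta-v = 3533 * 1.169415 = 4131.5 m/s

4131.5


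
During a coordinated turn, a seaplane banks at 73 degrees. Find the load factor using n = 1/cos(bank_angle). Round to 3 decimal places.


Step 1: Convert 73 degrees to radians = 1.27409
Step 2: cos(73 deg) = 0.292372
Step 3: n = 1 / 0.292372 = 3.420

3.420


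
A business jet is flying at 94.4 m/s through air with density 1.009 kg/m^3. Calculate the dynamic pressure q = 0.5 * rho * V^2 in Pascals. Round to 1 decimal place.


Step 1: V^2 = 94.4^2 = 8911.36
Step 2: q = 0.5 * 1.009 * 8911.36
Step 3: q = 4495.8 Pa

4495.8


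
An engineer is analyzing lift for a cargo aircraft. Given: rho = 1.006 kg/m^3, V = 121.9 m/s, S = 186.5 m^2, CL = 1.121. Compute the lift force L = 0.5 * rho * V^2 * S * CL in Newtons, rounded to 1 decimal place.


Step 1: Calculate dynamic pressure q = 0.5 * 1.006 * 121.9^2 = 0.5 * 1.006 * 14859.61 = 7474.3838 Pa
Step 2: Multiply by wing area and lift coefficient: L = 7474.3838 * 186.5 * 1.121
Step 3: L = 1393972.5843 * 1.121 = 1562643.3 N

1562643.3


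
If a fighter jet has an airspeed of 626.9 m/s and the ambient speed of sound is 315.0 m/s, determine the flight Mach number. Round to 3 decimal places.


Step 1: M = V / a = 626.9 / 315.0
Step 2: M = 1.990

1.990


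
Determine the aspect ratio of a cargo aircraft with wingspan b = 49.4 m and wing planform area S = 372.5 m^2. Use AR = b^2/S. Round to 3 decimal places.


Step 1: b^2 = 49.4^2 = 2440.36
Step 2: AR = 2440.36 / 372.5 = 6.551

6.551


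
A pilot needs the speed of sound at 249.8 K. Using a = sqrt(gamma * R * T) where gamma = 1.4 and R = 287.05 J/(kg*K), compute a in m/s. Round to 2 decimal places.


Step 1: gamma * R * T = 1.4 * 287.05 * 249.8 = 100387.126
Step 2: a = sqrt(100387.126) = 316.84 m/s

316.84


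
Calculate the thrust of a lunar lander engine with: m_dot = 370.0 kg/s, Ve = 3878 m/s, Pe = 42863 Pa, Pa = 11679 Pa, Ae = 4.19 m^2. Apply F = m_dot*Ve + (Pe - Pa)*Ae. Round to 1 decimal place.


Step 1: Momentum thrust = m_dot * Ve = 370.0 * 3878 = 1434860.0 N
Step 2: Pressure thrust = (Pe - Pa) * Ae = (42863 - 11679) * 4.19 = 130660.96 N
Step 3: Total thrust F = 1434860.0 + 130660.96 = 1565521.0 N

1565521.0


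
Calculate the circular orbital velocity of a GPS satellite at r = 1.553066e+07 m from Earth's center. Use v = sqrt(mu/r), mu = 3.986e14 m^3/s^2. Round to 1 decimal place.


Step 1: mu / r = 3.986e14 / 1.553066e+07 = 25665361.2918
Step 2: v = sqrt(25665361.2918) = 5066.1 m/s

5066.1


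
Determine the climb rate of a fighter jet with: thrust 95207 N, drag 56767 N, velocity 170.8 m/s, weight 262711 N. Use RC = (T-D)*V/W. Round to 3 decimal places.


Step 1: Excess thrust = T - D = 95207 - 56767 = 38440 N
Step 2: Excess power = 38440 * 170.8 = 6565552.0 W
Step 3: RC = 6565552.0 / 262711 = 24.992 m/s

24.992


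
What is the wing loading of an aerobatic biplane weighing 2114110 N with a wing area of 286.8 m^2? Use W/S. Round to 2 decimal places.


Step 1: Wing loading = W / S = 2114110 / 286.8
Step 2: Wing loading = 7371.37 N/m^2

7371.37


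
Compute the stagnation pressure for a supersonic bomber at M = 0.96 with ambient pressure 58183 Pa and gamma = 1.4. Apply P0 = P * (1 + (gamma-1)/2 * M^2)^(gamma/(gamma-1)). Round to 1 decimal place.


Step 1: (gamma-1)/2 * M^2 = 0.2 * 0.9216 = 0.18432
Step 2: 1 + 0.18432 = 1.18432
Step 3: Exponent gamma/(gamma-1) = 3.5
Step 4: P0 = 58183 * 1.18432^3.5 = 105181.1 Pa

105181.1


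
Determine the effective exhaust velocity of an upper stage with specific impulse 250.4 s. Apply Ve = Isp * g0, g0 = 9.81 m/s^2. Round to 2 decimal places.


Step 1: Ve = Isp * g0 = 250.4 * 9.81
Step 2: Ve = 2456.42 m/s

2456.42


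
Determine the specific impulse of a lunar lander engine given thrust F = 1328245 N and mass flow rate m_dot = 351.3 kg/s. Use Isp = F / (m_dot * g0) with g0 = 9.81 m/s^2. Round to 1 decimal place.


Step 1: m_dot * g0 = 351.3 * 9.81 = 3446.25
Step 2: Isp = 1328245 / 3446.25 = 385.4 s

385.4


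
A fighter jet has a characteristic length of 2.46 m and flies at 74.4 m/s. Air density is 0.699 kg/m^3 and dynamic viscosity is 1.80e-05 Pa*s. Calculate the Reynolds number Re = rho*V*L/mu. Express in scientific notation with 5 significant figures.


Step 1: Numerator = rho * V * L = 0.699 * 74.4 * 2.46 = 127.933776
Step 2: Re = 127.933776 / 1.80e-05
Step 3: Re = 7.1074e+06

7.1074e+06


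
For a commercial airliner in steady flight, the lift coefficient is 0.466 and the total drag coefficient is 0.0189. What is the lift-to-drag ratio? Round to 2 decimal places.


Step 1: L/D = CL / CD = 0.466 / 0.0189
Step 2: L/D = 24.66

24.66


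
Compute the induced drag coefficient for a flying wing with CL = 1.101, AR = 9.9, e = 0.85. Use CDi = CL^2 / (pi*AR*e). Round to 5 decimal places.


Step 1: CL^2 = 1.101^2 = 1.212201
Step 2: pi * AR * e = 3.14159 * 9.9 * 0.85 = 26.436502
Step 3: CDi = 1.212201 / 26.436502 = 0.04585

0.04585


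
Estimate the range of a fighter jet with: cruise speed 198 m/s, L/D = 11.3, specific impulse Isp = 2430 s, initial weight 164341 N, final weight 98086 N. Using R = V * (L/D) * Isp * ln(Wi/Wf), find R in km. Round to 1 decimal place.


Step 1: Coefficient = V * (L/D) * Isp = 198 * 11.3 * 2430 = 5436882.0 m
Step 2: Wi/Wf = 164341 / 98086 = 1.675479
Step 3: ln(1.675479) = 0.516099
Step 4: R = 5436882.0 * 0.516099 = 2805968.8 m = 2806.0 km

2806.0


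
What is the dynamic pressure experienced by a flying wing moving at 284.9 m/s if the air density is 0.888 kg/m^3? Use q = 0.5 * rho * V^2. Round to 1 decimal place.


Step 1: V^2 = 284.9^2 = 81168.01
Step 2: q = 0.5 * 0.888 * 81168.01
Step 3: q = 36038.6 Pa

36038.6


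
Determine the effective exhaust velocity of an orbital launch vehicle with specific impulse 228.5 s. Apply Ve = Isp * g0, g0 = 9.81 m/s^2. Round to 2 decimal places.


Step 1: Ve = Isp * g0 = 228.5 * 9.81
Step 2: Ve = 2241.59 m/s

2241.59


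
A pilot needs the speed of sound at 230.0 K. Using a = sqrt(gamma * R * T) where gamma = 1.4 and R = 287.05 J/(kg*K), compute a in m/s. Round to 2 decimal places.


Step 1: gamma * R * T = 1.4 * 287.05 * 230.0 = 92430.1
Step 2: a = sqrt(92430.1) = 304.02 m/s

304.02


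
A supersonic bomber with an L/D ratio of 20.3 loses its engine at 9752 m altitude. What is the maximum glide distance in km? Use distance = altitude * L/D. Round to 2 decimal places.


Step 1: Glide distance = altitude * L/D = 9752 * 20.3 = 197965.6 m
Step 2: Convert to km: 197965.6 / 1000 = 197.97 km

197.97


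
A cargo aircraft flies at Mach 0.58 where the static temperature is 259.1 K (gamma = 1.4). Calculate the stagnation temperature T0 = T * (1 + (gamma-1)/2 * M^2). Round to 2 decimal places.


Step 1: (gamma-1)/2 = 0.2
Step 2: M^2 = 0.3364
Step 3: 1 + 0.2 * 0.3364 = 1.06728
Step 4: T0 = 259.1 * 1.06728 = 276.53 K

276.53


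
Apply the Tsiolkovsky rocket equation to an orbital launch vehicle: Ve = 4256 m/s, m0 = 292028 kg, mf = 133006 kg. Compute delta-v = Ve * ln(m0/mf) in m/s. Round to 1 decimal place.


Step 1: Mass ratio m0/mf = 292028 / 133006 = 2.1956
Step 2: ln(2.1956) = 0.786455
Step 3: delta-v = 4256 * 0.786455 = 3347.2 m/s

3347.2


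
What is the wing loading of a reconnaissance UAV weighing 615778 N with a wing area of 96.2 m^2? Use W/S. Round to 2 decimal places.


Step 1: Wing loading = W / S = 615778 / 96.2
Step 2: Wing loading = 6401.02 N/m^2

6401.02


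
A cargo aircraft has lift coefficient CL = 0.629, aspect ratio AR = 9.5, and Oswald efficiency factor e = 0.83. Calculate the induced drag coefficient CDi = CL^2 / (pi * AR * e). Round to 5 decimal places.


Step 1: CL^2 = 0.629^2 = 0.395641
Step 2: pi * AR * e = 3.14159 * 9.5 * 0.83 = 24.771458
Step 3: CDi = 0.395641 / 24.771458 = 0.01597

0.01597


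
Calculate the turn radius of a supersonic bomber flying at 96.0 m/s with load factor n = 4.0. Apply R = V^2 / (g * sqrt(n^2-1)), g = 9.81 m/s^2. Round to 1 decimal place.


Step 1: V^2 = 96.0^2 = 9216.0
Step 2: n^2 - 1 = 4.0^2 - 1 = 15.0
Step 3: sqrt(15.0) = 3.872983
Step 4: R = 9216.0 / (9.81 * 3.872983) = 242.6 m

242.6


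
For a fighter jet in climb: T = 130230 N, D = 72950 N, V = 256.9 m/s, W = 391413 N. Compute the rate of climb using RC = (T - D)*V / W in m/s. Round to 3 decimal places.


Step 1: Excess thrust = T - D = 130230 - 72950 = 57280 N
Step 2: Excess power = 57280 * 256.9 = 14715232.0 W
Step 3: RC = 14715232.0 / 391413 = 37.595 m/s

37.595


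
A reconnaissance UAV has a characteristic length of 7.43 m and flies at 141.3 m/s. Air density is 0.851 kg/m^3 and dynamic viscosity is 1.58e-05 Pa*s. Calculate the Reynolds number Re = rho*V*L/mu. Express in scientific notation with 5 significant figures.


Step 1: Numerator = rho * V * L = 0.851 * 141.3 * 7.43 = 893.430009
Step 2: Re = 893.430009 / 1.58e-05
Step 3: Re = 5.6546e+07

5.6546e+07


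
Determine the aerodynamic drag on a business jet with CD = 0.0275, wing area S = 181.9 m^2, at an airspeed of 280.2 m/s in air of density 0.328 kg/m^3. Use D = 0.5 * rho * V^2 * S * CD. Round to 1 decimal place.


Step 1: Dynamic pressure q = 0.5 * 0.328 * 280.2^2 = 12875.9746 Pa
Step 2: Drag D = q * S * CD = 12875.9746 * 181.9 * 0.0275
Step 3: D = 64408.8 N

64408.8


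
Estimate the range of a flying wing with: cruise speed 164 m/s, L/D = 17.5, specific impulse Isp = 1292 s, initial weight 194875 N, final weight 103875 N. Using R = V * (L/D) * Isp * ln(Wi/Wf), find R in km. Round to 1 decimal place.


Step 1: Coefficient = V * (L/D) * Isp = 164 * 17.5 * 1292 = 3708040.0 m
Step 2: Wi/Wf = 194875 / 103875 = 1.876053
Step 3: ln(1.876053) = 0.62917
Step 4: R = 3708040.0 * 0.62917 = 2332987.8 m = 2333.0 km

2333.0


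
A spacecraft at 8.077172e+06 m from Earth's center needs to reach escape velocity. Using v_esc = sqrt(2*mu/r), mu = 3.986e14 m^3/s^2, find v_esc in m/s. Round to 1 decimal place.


Step 1: 2*mu/r = 2 * 3.986e14 / 8.077172e+06 = 98697910.6053
Step 2: v_esc = sqrt(98697910.6053) = 9934.7 m/s

9934.7


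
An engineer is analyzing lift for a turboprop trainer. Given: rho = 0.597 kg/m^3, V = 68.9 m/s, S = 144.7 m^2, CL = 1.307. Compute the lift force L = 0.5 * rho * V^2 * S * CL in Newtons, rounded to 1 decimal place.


Step 1: Calculate dynamic pressure q = 0.5 * 0.597 * 68.9^2 = 0.5 * 0.597 * 4747.21 = 1417.0422 Pa
Step 2: Multiply by wing area and lift coefficient: L = 1417.0422 * 144.7 * 1.307
Step 3: L = 205046.0042 * 1.307 = 267995.1 N

267995.1


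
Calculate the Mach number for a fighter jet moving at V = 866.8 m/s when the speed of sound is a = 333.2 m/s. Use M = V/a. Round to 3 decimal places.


Step 1: M = V / a = 866.8 / 333.2
Step 2: M = 2.601

2.601


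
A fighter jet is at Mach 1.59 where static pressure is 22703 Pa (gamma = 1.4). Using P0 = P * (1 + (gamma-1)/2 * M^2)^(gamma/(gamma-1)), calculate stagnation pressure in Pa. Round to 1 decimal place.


Step 1: (gamma-1)/2 * M^2 = 0.2 * 2.5281 = 0.50562
Step 2: 1 + 0.50562 = 1.50562
Step 3: Exponent gamma/(gamma-1) = 3.5
Step 4: P0 = 22703 * 1.50562^3.5 = 95079.5 Pa

95079.5


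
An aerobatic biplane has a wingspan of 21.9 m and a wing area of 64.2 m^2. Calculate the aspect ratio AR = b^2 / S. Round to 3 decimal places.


Step 1: b^2 = 21.9^2 = 479.61
Step 2: AR = 479.61 / 64.2 = 7.471

7.471
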